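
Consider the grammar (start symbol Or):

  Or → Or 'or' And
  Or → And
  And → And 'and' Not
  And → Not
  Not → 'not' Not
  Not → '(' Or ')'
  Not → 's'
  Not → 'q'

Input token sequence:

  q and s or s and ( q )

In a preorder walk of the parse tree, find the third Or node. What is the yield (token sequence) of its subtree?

[Or [Or [And [And [Not q]] and [Not s]]] or [And [And [Not s]] and [Not ( [Or [And [Not q]]] )]]]

q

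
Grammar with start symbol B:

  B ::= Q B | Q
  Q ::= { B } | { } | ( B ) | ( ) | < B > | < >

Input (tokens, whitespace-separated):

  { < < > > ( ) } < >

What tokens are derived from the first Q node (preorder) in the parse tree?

{ < < > > ( ) }

[B [Q { [B [Q < [B [Q < >]] >] [B [Q ( )]]] }] [B [Q < >]]]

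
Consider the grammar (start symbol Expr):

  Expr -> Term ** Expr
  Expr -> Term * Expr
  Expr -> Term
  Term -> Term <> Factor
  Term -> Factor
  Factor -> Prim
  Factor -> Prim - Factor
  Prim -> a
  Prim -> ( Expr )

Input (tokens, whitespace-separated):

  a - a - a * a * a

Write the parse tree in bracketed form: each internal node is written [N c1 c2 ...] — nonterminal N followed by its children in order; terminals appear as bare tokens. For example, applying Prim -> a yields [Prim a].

[Expr [Term [Factor [Prim a] - [Factor [Prim a] - [Factor [Prim a]]]]] * [Expr [Term [Factor [Prim a]]] * [Expr [Term [Factor [Prim a]]]]]]

Expr
Term * Expr
Factor * Expr
Prim - Factor * Expr
a - Factor * Expr
a - Prim - Factor * Expr
a - a - Factor * Expr
a - a - Prim * Expr
a - a - a * Expr
a - a - a * Term * Expr
a - a - a * Factor * Expr
a - a - a * Prim * Expr
a - a - a * a * Expr
a - a - a * a * Term
a - a - a * a * Factor
a - a - a * a * Prim
a - a - a * a * a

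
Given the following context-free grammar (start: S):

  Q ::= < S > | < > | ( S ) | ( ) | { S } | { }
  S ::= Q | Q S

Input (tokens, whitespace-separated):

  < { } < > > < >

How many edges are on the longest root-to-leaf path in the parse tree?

5

[S [Q < [S [Q { }] [S [Q < >]]] >] [S [Q < >]]]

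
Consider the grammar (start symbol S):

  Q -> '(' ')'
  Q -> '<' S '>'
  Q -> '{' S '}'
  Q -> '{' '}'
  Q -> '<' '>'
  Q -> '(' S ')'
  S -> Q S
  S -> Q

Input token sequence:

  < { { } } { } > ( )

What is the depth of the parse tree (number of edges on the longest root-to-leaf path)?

[S [Q < [S [Q { [S [Q { }]] }] [S [Q { }]]] >] [S [Q ( )]]]

6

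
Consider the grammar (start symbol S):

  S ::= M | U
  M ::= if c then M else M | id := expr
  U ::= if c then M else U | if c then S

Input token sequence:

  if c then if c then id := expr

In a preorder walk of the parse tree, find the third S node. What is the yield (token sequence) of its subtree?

id := expr

[S [U if c then [S [U if c then [S [M id := expr]]]]]]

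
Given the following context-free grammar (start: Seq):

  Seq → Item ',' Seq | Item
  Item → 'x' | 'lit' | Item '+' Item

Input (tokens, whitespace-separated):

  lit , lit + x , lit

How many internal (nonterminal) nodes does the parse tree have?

[Seq [Item lit] , [Seq [Item [Item lit] + [Item x]] , [Seq [Item lit]]]]

8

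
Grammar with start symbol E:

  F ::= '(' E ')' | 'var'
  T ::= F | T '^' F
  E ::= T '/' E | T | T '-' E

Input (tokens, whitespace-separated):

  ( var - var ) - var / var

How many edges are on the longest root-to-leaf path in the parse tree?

7

[E [T [F ( [E [T [F var]] - [E [T [F var]]]] )]] - [E [T [F var]] / [E [T [F var]]]]]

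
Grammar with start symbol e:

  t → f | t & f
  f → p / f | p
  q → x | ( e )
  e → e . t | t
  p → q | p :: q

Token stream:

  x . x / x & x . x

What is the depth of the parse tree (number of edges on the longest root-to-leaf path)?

[e [e [e [t [f [p [q x]]]]] . [t [t [f [p [q x]] / [f [p [q x]]]]] & [f [p [q x]]]]] . [t [f [p [q x]]]]]

8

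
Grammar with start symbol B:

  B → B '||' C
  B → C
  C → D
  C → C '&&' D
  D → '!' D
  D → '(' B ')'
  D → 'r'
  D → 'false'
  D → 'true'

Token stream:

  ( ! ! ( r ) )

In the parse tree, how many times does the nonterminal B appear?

3

[B [C [D ( [B [C [D ! [D ! [D ( [B [C [D r]]] )]]]]] )]]]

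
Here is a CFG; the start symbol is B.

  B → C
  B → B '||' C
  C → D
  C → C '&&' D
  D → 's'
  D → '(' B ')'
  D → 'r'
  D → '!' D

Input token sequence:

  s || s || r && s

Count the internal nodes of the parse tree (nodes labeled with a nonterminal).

[B [B [B [C [D s]]] || [C [D s]]] || [C [C [D r]] && [D s]]]

11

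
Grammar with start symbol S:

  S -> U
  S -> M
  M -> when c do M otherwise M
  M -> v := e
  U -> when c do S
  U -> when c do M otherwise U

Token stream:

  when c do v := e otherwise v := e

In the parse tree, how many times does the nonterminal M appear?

[S [M when c do [M v := e] otherwise [M v := e]]]

3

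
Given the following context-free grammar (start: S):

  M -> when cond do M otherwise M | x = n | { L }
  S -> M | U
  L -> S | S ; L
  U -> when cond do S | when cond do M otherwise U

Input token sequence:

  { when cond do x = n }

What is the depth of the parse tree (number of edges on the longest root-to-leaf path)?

[S [M { [L [S [U when cond do [S [M x = n]]]]] }]]

7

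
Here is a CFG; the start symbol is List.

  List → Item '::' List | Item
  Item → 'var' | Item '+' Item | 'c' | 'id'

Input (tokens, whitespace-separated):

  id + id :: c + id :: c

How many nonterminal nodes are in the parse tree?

[List [Item [Item id] + [Item id]] :: [List [Item [Item c] + [Item id]] :: [List [Item c]]]]

10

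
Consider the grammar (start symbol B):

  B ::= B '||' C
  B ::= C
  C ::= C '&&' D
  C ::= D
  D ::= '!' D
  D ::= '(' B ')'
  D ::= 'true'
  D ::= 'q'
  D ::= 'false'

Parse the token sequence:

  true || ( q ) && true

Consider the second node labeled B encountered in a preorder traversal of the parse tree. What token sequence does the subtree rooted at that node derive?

true

[B [B [C [D true]]] || [C [C [D ( [B [C [D q]]] )]] && [D true]]]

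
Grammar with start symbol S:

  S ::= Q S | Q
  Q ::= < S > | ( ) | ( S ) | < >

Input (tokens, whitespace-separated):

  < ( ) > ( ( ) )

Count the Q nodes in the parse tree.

4

[S [Q < [S [Q ( )]] >] [S [Q ( [S [Q ( )]] )]]]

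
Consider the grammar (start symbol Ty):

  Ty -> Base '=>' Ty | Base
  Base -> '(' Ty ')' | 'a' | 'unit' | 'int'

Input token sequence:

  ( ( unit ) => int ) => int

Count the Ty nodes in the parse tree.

[Ty [Base ( [Ty [Base ( [Ty [Base unit]] )] => [Ty [Base int]]] )] => [Ty [Base int]]]

5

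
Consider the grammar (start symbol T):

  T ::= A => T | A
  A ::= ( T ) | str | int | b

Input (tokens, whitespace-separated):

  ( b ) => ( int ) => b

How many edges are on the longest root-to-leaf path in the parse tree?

5

[T [A ( [T [A b]] )] => [T [A ( [T [A int]] )] => [T [A b]]]]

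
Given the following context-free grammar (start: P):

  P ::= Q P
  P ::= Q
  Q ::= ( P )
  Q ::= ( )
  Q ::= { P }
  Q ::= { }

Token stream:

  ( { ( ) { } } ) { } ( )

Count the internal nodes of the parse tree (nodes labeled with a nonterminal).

12

[P [Q ( [P [Q { [P [Q ( )] [P [Q { }]]] }]] )] [P [Q { }] [P [Q ( )]]]]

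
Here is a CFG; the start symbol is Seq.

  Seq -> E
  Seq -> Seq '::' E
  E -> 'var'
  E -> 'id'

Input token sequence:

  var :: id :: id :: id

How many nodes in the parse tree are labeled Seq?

4

[Seq [Seq [Seq [Seq [E var]] :: [E id]] :: [E id]] :: [E id]]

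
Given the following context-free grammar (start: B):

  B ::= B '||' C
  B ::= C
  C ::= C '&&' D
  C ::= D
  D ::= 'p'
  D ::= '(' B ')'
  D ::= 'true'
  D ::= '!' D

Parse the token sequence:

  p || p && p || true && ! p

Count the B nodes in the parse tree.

[B [B [B [C [D p]]] || [C [C [D p]] && [D p]]] || [C [C [D true]] && [D ! [D p]]]]

3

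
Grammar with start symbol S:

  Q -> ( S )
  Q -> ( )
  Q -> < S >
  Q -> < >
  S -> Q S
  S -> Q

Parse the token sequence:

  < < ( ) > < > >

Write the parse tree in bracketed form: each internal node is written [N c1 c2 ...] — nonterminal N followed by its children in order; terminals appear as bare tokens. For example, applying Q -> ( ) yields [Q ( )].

[S [Q < [S [Q < [S [Q ( )]] >] [S [Q < >]]] >]]

S
Q
< S >
< Q S >
< < S > S >
< < Q > S >
< < ( ) > S >
< < ( ) > Q >
< < ( ) > < > >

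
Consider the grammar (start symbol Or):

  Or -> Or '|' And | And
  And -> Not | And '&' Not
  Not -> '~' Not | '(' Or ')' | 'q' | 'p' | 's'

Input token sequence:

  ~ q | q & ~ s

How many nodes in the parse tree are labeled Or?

[Or [Or [And [Not ~ [Not q]]]] | [And [And [Not q]] & [Not ~ [Not s]]]]

2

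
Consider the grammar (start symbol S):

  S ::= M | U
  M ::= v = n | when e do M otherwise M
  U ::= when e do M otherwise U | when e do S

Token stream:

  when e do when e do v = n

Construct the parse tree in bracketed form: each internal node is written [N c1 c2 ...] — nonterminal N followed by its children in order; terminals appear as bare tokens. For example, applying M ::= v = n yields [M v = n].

[S [U when e do [S [U when e do [S [M v = n]]]]]]

S
U
when e do S
when e do U
when e do when e do S
when e do when e do M
when e do when e do v = n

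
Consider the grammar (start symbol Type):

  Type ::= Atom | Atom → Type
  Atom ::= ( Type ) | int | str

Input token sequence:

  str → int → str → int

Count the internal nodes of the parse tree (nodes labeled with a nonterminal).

[Type [Atom str] → [Type [Atom int] → [Type [Atom str] → [Type [Atom int]]]]]

8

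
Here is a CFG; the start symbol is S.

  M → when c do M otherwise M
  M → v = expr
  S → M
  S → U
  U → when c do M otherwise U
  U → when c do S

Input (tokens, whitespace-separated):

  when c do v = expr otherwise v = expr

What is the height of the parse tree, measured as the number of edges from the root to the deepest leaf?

[S [M when c do [M v = expr] otherwise [M v = expr]]]

3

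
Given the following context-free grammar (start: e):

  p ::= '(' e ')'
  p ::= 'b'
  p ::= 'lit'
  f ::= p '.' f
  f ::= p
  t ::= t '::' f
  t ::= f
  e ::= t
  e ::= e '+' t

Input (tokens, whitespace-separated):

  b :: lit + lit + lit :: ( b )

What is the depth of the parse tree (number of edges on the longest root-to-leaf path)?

8

[e [e [e [t [t [f [p b]]] :: [f [p lit]]]] + [t [f [p lit]]]] + [t [t [f [p lit]]] :: [f [p ( [e [t [f [p b]]]] )]]]]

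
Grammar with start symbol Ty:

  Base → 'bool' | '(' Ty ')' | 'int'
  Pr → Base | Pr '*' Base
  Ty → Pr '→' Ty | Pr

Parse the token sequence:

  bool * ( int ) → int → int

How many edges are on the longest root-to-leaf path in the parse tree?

[Ty [Pr [Pr [Base bool]] * [Base ( [Ty [Pr [Base int]]] )]] → [Ty [Pr [Base int]] → [Ty [Pr [Base int]]]]]

6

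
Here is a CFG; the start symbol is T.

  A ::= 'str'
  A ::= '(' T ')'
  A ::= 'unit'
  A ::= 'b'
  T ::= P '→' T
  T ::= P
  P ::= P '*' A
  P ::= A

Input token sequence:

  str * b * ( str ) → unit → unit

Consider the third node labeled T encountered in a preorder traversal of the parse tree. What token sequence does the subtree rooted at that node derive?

[T [P [P [P [A str]] * [A b]] * [A ( [T [P [A str]]] )]] → [T [P [A unit]] → [T [P [A unit]]]]]

unit → unit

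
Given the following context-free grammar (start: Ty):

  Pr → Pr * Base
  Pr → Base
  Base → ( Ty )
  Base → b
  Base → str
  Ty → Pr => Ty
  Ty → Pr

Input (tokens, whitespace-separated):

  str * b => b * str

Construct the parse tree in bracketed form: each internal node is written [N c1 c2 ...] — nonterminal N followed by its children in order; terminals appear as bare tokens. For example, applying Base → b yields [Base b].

Ty
Pr => Ty
Pr * Base => Ty
Base * Base => Ty
str * Base => Ty
str * b => Ty
str * b => Pr
str * b => Pr * Base
str * b => Base * Base
str * b => b * Base
str * b => b * str

[Ty [Pr [Pr [Base str]] * [Base b]] => [Ty [Pr [Pr [Base b]] * [Base str]]]]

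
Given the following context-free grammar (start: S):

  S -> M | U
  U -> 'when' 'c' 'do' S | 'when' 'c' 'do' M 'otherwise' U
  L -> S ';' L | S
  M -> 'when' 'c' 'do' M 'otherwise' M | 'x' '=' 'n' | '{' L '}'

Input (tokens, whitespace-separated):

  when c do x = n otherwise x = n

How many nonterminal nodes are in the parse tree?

4

[S [M when c do [M x = n] otherwise [M x = n]]]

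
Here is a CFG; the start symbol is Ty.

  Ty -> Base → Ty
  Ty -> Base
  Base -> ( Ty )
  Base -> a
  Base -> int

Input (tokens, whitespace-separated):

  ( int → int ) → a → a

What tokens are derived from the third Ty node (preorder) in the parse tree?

[Ty [Base ( [Ty [Base int] → [Ty [Base int]]] )] → [Ty [Base a] → [Ty [Base a]]]]

int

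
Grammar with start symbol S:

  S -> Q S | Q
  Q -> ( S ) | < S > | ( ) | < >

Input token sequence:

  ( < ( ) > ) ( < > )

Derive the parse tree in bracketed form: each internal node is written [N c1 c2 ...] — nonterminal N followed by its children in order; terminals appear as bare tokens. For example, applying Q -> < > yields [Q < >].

[S [Q ( [S [Q < [S [Q ( )]] >]] )] [S [Q ( [S [Q < >]] )]]]

S
Q S
( S ) S
( Q ) S
( < S > ) S
( < Q > ) S
( < ( ) > ) S
( < ( ) > ) Q
( < ( ) > ) ( S )
( < ( ) > ) ( Q )
( < ( ) > ) ( < > )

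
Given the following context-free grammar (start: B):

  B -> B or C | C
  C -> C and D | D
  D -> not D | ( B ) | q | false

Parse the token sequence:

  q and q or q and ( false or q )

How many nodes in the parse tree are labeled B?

[B [B [C [C [D q]] and [D q]]] or [C [C [D q]] and [D ( [B [B [C [D false]]] or [C [D q]]] )]]]

4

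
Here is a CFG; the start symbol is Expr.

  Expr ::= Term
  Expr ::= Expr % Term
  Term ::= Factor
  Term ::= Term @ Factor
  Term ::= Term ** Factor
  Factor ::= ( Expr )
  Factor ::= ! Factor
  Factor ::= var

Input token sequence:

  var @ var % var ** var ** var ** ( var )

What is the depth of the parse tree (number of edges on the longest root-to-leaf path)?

[Expr [Expr [Term [Term [Factor var]] @ [Factor var]]] % [Term [Term [Term [Term [Factor var]] ** [Factor var]] ** [Factor var]] ** [Factor ( [Expr [Term [Factor var]]] )]]]

6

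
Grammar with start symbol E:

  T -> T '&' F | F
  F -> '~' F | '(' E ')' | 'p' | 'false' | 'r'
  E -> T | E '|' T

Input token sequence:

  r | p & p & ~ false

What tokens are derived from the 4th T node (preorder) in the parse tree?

[E [E [T [F r]]] | [T [T [T [F p]] & [F p]] & [F ~ [F false]]]]

p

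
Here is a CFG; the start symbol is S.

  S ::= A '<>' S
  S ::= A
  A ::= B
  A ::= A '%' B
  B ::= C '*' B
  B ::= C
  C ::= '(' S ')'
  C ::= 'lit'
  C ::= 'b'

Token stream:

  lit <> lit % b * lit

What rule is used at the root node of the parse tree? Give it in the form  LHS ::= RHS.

[S [A [B [C lit]]] <> [S [A [A [B [C lit]]] % [B [C b] * [B [C lit]]]]]]

S ::= A '<>' S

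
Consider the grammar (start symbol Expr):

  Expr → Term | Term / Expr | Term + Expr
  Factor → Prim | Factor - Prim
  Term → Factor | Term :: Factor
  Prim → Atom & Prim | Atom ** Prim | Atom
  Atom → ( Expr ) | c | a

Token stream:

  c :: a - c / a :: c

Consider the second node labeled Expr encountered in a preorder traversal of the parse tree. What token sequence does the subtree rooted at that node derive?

[Expr [Term [Term [Factor [Prim [Atom c]]]] :: [Factor [Factor [Prim [Atom a]]] - [Prim [Atom c]]]] / [Expr [Term [Term [Factor [Prim [Atom a]]]] :: [Factor [Prim [Atom c]]]]]]

a :: c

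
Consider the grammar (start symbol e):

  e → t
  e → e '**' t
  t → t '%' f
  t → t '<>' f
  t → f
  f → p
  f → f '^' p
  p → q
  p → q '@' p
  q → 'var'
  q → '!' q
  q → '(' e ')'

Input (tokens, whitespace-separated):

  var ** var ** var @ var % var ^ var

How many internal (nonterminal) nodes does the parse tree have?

[e [e [e [t [f [p [q var]]]]] ** [t [f [p [q var]]]]] ** [t [t [f [p [q var] @ [p [q var]]]]] % [f [f [p [q var]]] ^ [p [q var]]]]]

24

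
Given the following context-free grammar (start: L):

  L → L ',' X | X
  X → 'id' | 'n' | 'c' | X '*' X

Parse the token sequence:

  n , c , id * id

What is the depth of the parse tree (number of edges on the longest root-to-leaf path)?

4

[L [L [L [X n]] , [X c]] , [X [X id] * [X id]]]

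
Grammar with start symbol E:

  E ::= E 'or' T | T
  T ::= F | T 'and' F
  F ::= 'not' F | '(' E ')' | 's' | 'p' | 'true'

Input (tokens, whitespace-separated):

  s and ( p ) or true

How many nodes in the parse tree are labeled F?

[E [E [T [T [F s]] and [F ( [E [T [F p]]] )]]] or [T [F true]]]

4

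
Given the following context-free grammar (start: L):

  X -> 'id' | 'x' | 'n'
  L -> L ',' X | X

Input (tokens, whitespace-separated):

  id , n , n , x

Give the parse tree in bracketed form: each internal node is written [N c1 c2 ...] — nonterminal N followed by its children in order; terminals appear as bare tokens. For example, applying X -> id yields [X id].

L
L , X
L , X , X
L , X , X , X
X , X , X , X
id , X , X , X
id , n , X , X
id , n , n , X
id , n , n , x

[L [L [L [L [X id]] , [X n]] , [X n]] , [X x]]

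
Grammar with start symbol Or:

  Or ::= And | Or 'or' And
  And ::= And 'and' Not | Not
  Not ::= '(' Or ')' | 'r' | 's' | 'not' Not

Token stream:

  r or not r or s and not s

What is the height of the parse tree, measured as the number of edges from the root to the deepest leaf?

5

[Or [Or [Or [And [Not r]]] or [And [Not not [Not r]]]] or [And [And [Not s]] and [Not not [Not s]]]]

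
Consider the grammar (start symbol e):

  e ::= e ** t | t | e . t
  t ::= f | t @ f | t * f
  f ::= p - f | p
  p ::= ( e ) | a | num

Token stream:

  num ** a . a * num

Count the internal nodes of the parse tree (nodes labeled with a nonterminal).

15

[e [e [e [t [f [p num]]]] ** [t [f [p a]]]] . [t [t [f [p a]]] * [f [p num]]]]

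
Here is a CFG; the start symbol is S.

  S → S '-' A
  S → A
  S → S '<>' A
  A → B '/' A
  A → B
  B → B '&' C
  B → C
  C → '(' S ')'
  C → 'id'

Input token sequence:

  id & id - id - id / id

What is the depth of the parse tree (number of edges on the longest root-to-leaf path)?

[S [S [S [A [B [B [C id]] & [C id]]]] - [A [B [C id]]]] - [A [B [C id]] / [A [B [C id]]]]]

7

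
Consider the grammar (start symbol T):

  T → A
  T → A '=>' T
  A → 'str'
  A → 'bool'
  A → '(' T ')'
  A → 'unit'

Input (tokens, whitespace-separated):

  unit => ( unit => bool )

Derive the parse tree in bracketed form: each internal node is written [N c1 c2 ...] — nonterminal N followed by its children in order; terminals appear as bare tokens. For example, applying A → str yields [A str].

[T [A unit] => [T [A ( [T [A unit] => [T [A bool]]] )]]]

T
A => T
unit => T
unit => A
unit => ( T )
unit => ( A => T )
unit => ( unit => T )
unit => ( unit => A )
unit => ( unit => bool )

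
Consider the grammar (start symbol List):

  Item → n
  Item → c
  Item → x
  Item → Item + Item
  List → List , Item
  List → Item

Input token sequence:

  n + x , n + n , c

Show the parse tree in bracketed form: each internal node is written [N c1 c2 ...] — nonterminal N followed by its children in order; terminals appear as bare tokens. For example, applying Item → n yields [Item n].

[List [List [List [Item [Item n] + [Item x]]] , [Item [Item n] + [Item n]]] , [Item c]]

List
List , Item
List , Item , Item
Item , Item , Item
Item + Item , Item , Item
n + Item , Item , Item
n + x , Item , Item
n + x , Item + Item , Item
n + x , n + Item , Item
n + x , n + n , Item
n + x , n + n , c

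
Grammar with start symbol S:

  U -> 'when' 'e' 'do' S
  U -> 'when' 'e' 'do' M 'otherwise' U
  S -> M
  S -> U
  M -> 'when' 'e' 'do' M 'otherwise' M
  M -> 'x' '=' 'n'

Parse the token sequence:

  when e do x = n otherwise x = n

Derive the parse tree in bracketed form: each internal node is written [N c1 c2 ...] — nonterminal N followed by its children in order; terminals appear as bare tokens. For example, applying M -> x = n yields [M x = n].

S
M
when e do M otherwise M
when e do x = n otherwise M
when e do x = n otherwise x = n

[S [M when e do [M x = n] otherwise [M x = n]]]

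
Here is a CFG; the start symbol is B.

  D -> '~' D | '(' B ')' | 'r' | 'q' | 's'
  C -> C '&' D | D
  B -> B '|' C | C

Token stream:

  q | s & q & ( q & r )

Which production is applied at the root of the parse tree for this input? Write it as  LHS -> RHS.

[B [B [C [D q]]] | [C [C [C [D s]] & [D q]] & [D ( [B [C [C [D q]] & [D r]]] )]]]

B -> B '|' C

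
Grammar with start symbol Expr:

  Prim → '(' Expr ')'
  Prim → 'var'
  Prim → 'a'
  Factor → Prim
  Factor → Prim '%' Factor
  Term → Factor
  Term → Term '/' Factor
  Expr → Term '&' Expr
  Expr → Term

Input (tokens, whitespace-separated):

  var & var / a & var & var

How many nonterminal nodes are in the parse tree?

19

[Expr [Term [Factor [Prim var]]] & [Expr [Term [Term [Factor [Prim var]]] / [Factor [Prim a]]] & [Expr [Term [Factor [Prim var]]] & [Expr [Term [Factor [Prim var]]]]]]]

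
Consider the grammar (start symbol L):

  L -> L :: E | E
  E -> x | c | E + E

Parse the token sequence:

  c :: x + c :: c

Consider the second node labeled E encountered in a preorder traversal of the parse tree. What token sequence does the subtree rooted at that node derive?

[L [L [L [E c]] :: [E [E x] + [E c]]] :: [E c]]

x + c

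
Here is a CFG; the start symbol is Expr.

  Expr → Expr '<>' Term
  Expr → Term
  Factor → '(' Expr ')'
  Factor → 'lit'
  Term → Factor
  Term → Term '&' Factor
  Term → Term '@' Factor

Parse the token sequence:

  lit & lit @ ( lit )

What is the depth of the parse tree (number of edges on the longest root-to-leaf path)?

6

[Expr [Term [Term [Term [Factor lit]] & [Factor lit]] @ [Factor ( [Expr [Term [Factor lit]]] )]]]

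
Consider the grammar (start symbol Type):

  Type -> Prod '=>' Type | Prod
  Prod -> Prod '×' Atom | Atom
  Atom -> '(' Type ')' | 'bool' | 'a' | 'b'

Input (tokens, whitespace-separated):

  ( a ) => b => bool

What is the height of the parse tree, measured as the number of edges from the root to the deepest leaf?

6

[Type [Prod [Atom ( [Type [Prod [Atom a]]] )]] => [Type [Prod [Atom b]] => [Type [Prod [Atom bool]]]]]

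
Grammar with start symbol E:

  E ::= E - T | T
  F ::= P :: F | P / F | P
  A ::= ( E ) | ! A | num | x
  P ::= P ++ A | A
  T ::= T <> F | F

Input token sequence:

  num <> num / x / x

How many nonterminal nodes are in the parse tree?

[E [T [T [F [P [A num]]]] <> [F [P [A num]] / [F [P [A x]] / [F [P [A x]]]]]]]

15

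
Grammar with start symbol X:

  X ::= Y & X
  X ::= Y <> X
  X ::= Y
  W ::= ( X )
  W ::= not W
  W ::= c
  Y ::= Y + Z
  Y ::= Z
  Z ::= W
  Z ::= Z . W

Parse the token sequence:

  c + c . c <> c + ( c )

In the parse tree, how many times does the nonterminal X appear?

3

[X [Y [Y [Z [W c]]] + [Z [Z [W c]] . [W c]]] <> [X [Y [Y [Z [W c]]] + [Z [W ( [X [Y [Z [W c]]]] )]]]]]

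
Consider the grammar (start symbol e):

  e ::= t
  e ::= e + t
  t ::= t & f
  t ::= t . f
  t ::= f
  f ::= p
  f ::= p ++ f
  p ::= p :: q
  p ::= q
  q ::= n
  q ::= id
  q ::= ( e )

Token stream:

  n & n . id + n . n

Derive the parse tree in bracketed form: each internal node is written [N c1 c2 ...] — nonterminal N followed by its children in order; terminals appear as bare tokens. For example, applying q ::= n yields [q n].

[e [e [t [t [t [f [p [q n]]]] & [f [p [q n]]]] . [f [p [q id]]]]] + [t [t [f [p [q n]]]] . [f [p [q n]]]]]

e
e + t
t + t
t . f + t
t & f . f + t
f & f . f + t
p & f . f + t
q & f . f + t
n & f . f + t
n & p . f + t
n & q . f + t
n & n . f + t
n & n . p + t
n & n . q + t
n & n . id + t
n & n . id + t . f
n & n . id + f . f
n & n . id + p . f
n & n . id + q . f
n & n . id + n . f
n & n . id + n . p
n & n . id + n . q
n & n . id + n . n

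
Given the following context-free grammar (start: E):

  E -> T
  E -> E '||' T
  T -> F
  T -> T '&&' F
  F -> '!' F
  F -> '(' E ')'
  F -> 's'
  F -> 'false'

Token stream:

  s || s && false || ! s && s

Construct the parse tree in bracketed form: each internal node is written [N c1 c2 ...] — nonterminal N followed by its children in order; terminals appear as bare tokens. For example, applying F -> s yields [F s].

[E [E [E [T [F s]]] || [T [T [F s]] && [F false]]] || [T [T [F ! [F s]]] && [F s]]]

E
E || T
E || T || T
T || T || T
F || T || T
s || T || T
s || T && F || T
s || F && F || T
s || s && F || T
s || s && false || T
s || s && false || T && F
s || s && false || F && F
s || s && false || ! F && F
s || s && false || ! s && F
s || s && false || ! s && s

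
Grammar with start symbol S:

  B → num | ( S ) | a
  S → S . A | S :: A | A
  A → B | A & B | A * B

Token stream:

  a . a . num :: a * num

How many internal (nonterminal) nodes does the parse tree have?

[S [S [S [S [A [B a]]] . [A [B a]]] . [A [B num]]] :: [A [A [B a]] * [B num]]]

14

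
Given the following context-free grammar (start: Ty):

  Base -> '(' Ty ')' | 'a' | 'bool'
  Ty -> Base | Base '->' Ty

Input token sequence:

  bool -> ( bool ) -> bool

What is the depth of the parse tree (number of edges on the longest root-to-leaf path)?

5

[Ty [Base bool] -> [Ty [Base ( [Ty [Base bool]] )] -> [Ty [Base bool]]]]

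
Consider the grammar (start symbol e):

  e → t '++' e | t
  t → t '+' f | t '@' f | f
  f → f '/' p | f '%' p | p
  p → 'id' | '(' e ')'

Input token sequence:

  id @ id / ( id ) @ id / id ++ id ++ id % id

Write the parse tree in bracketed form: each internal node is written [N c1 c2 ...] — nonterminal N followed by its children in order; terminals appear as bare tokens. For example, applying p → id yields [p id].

[e [t [t [t [f [p id]]] @ [f [f [p id]] / [p ( [e [t [f [p id]]]] )]]] @ [f [f [p id]] / [p id]]] ++ [e [t [f [p id]]] ++ [e [t [f [f [p id]] % [p id]]]]]]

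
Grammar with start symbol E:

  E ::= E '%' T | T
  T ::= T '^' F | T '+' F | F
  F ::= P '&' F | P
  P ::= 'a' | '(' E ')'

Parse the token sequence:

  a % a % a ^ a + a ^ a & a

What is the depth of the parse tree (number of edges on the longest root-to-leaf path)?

7

[E [E [E [T [F [P a]]]] % [T [F [P a]]]] % [T [T [T [T [F [P a]]] ^ [F [P a]]] + [F [P a]]] ^ [F [P a] & [F [P a]]]]]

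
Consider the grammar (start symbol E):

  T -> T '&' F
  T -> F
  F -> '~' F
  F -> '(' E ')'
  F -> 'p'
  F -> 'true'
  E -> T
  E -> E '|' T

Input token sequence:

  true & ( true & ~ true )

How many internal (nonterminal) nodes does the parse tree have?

11

[E [T [T [F true]] & [F ( [E [T [T [F true]] & [F ~ [F true]]]] )]]]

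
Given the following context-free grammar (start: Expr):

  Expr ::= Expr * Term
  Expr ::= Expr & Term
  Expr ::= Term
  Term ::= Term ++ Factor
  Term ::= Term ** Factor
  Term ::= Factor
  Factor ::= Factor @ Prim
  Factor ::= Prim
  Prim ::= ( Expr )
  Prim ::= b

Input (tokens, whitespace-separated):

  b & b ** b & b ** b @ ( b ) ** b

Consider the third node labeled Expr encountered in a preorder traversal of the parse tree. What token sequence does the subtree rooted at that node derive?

b

[Expr [Expr [Expr [Term [Factor [Prim b]]]] & [Term [Term [Factor [Prim b]]] ** [Factor [Prim b]]]] & [Term [Term [Term [Factor [Prim b]]] ** [Factor [Factor [Prim b]] @ [Prim ( [Expr [Term [Factor [Prim b]]]] )]]] ** [Factor [Prim b]]]]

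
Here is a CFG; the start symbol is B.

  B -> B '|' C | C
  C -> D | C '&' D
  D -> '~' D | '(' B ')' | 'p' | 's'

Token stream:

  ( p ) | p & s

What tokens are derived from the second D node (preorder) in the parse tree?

p

[B [B [C [D ( [B [C [D p]]] )]]] | [C [C [D p]] & [D s]]]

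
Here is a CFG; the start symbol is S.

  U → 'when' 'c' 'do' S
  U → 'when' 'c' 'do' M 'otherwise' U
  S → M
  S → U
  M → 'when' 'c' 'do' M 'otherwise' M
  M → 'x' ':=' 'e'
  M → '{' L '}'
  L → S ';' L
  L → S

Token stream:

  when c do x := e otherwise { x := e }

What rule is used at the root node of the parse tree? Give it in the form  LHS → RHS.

[S [M when c do [M x := e] otherwise [M { [L [S [M x := e]]] }]]]

S → M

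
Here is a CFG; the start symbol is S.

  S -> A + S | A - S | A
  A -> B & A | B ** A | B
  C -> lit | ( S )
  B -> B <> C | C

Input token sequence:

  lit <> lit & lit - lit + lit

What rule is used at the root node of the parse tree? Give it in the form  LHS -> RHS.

[S [A [B [B [C lit]] <> [C lit]] & [A [B [C lit]]]] - [S [A [B [C lit]]] + [S [A [B [C lit]]]]]]

S -> A - S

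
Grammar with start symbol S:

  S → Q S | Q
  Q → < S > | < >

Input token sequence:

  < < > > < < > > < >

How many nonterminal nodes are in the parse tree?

10

[S [Q < [S [Q < >]] >] [S [Q < [S [Q < >]] >] [S [Q < >]]]]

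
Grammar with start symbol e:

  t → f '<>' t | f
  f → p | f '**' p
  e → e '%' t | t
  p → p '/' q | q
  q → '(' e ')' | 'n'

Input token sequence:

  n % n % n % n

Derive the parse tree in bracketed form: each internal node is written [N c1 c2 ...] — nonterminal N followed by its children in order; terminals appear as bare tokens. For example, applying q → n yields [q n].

e
e % t
e % t % t
e % t % t % t
t % t % t % t
f % t % t % t
p % t % t % t
q % t % t % t
n % t % t % t
n % f % t % t
n % p % t % t
n % q % t % t
n % n % t % t
n % n % f % t
n % n % p % t
n % n % q % t
n % n % n % t
n % n % n % f
n % n % n % p
n % n % n % q
n % n % n % n

[e [e [e [e [t [f [p [q n]]]]] % [t [f [p [q n]]]]] % [t [f [p [q n]]]]] % [t [f [p [q n]]]]]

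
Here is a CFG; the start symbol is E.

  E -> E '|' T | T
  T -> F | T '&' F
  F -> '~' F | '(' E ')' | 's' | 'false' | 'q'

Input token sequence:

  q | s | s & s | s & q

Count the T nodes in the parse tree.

6

[E [E [E [E [T [F q]]] | [T [F s]]] | [T [T [F s]] & [F s]]] | [T [T [F s]] & [F q]]]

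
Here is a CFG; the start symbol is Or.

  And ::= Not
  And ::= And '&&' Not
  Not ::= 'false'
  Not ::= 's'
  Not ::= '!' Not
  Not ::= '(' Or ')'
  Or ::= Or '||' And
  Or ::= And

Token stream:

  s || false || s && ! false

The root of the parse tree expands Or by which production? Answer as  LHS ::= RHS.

[Or [Or [Or [And [Not s]]] || [And [Not false]]] || [And [And [Not s]] && [Not ! [Not false]]]]

Or ::= Or '||' And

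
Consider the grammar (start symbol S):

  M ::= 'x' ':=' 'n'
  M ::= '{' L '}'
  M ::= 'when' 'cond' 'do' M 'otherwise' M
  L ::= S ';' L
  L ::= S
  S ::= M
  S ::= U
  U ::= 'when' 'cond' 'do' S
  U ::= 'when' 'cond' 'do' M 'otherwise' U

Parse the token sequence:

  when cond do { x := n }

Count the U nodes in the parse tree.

[S [U when cond do [S [M { [L [S [M x := n]]] }]]]]

1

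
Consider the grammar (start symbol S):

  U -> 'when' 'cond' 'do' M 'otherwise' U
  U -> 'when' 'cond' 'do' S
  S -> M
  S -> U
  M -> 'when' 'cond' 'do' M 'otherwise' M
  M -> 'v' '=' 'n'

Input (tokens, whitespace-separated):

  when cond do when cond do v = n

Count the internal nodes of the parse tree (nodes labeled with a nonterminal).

6

[S [U when cond do [S [U when cond do [S [M v = n]]]]]]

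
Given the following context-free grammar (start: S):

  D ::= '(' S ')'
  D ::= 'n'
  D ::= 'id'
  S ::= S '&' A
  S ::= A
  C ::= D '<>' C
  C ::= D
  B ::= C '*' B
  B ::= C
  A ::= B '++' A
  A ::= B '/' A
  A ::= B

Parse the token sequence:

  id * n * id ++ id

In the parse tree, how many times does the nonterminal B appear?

4

[S [A [B [C [D id]] * [B [C [D n]] * [B [C [D id]]]]] ++ [A [B [C [D id]]]]]]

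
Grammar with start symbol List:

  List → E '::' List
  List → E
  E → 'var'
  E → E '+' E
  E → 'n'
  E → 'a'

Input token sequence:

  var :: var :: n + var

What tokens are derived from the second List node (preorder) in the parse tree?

var :: n + var

[List [E var] :: [List [E var] :: [List [E [E n] + [E var]]]]]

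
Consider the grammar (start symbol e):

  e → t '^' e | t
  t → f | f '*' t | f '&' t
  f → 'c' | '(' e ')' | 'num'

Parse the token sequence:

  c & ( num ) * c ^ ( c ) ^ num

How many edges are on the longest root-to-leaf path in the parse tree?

7

[e [t [f c] & [t [f ( [e [t [f num]]] )] * [t [f c]]]] ^ [e [t [f ( [e [t [f c]]] )]] ^ [e [t [f num]]]]]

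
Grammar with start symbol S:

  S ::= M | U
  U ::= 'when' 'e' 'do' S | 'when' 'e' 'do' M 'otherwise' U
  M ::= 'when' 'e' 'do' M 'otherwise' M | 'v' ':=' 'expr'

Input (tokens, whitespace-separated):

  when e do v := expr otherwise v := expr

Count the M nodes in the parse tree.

[S [M when e do [M v := expr] otherwise [M v := expr]]]

3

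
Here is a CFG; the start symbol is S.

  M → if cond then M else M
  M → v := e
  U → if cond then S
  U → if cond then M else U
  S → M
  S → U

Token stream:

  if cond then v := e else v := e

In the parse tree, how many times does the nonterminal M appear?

[S [M if cond then [M v := e] else [M v := e]]]

3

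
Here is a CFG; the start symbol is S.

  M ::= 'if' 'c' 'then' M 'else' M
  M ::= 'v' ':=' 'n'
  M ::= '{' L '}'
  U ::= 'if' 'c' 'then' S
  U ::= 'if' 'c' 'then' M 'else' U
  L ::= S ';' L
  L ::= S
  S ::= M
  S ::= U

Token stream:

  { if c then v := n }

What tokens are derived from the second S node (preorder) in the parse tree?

if c then v := n

[S [M { [L [S [U if c then [S [M v := n]]]]] }]]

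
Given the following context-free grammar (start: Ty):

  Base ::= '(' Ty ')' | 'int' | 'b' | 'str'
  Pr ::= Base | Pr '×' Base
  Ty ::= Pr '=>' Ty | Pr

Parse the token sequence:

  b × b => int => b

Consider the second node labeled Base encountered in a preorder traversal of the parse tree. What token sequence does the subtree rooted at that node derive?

[Ty [Pr [Pr [Base b]] × [Base b]] => [Ty [Pr [Base int]] => [Ty [Pr [Base b]]]]]

b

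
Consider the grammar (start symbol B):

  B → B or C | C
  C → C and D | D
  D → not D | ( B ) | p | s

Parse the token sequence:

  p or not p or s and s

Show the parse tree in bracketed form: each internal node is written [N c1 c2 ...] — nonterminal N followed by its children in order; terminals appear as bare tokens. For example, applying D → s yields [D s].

B
B or C
B or C or C
C or C or C
D or C or C
p or C or C
p or D or C
p or not D or C
p or not p or C
p or not p or C and D
p or not p or D and D
p or not p or s and D
p or not p or s and s

[B [B [B [C [D p]]] or [C [D not [D p]]]] or [C [C [D s]] and [D s]]]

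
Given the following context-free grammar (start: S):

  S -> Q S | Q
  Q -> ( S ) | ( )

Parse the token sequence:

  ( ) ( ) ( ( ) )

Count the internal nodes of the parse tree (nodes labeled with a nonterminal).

[S [Q ( )] [S [Q ( )] [S [Q ( [S [Q ( )]] )]]]]

8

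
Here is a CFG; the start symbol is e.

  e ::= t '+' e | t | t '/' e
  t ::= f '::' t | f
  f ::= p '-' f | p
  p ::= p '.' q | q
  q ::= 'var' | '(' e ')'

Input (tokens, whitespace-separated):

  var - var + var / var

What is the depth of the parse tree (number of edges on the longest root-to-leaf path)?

[e [t [f [p [q var]] - [f [p [q var]]]]] + [e [t [f [p [q var]]]] / [e [t [f [p [q var]]]]]]]

7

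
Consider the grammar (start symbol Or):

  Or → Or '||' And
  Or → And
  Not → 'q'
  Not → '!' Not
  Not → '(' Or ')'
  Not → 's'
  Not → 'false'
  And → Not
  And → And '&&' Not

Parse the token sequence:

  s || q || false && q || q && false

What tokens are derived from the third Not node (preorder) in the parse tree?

false

[Or [Or [Or [Or [And [Not s]]] || [And [Not q]]] || [And [And [Not false]] && [Not q]]] || [And [And [Not q]] && [Not false]]]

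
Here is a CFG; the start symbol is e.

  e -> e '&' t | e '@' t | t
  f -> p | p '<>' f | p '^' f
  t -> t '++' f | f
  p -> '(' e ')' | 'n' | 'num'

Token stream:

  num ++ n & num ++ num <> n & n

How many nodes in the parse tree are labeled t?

5

[e [e [e [t [t [f [p num]]] ++ [f [p n]]]] & [t [t [f [p num]]] ++ [f [p num] <> [f [p n]]]]] & [t [f [p n]]]]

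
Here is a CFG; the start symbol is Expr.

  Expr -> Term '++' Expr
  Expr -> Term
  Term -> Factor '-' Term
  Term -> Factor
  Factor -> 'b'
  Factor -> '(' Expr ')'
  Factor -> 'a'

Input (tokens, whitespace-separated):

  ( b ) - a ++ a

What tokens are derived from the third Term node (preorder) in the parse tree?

a

[Expr [Term [Factor ( [Expr [Term [Factor b]]] )] - [Term [Factor a]]] ++ [Expr [Term [Factor a]]]]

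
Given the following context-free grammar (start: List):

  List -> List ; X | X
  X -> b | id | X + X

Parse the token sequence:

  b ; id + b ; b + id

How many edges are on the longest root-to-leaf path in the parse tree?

4

[List [List [List [X b]] ; [X [X id] + [X b]]] ; [X [X b] + [X id]]]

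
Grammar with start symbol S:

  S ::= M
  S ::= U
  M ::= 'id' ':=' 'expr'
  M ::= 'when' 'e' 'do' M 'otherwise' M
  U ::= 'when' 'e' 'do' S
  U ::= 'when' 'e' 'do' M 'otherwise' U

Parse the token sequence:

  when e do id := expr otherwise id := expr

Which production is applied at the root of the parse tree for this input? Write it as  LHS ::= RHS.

S ::= M

[S [M when e do [M id := expr] otherwise [M id := expr]]]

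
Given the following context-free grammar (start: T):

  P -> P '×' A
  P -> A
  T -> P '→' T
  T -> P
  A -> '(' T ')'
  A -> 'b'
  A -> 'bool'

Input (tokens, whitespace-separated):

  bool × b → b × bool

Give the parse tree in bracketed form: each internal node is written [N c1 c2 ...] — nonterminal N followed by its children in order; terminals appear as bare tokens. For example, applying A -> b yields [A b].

T
P → T
P × A → T
A × A → T
bool × A → T
bool × b → T
bool × b → P
bool × b → P × A
bool × b → A × A
bool × b → b × A
bool × b → b × bool

[T [P [P [A bool]] × [A b]] → [T [P [P [A b]] × [A bool]]]]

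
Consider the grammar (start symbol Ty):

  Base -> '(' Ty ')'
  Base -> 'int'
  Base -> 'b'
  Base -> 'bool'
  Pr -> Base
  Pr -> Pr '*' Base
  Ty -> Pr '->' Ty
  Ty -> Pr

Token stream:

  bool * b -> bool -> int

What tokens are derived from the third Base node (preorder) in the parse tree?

[Ty [Pr [Pr [Base bool]] * [Base b]] -> [Ty [Pr [Base bool]] -> [Ty [Pr [Base int]]]]]

bool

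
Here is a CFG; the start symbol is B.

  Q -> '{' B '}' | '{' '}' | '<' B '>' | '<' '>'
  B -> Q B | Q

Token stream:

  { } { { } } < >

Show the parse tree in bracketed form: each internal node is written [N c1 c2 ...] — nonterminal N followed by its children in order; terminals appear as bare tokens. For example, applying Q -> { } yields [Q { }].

B
Q B
{ } B
{ } Q B
{ } { B } B
{ } { Q } B
{ } { { } } B
{ } { { } } Q
{ } { { } } < >

[B [Q { }] [B [Q { [B [Q { }]] }] [B [Q < >]]]]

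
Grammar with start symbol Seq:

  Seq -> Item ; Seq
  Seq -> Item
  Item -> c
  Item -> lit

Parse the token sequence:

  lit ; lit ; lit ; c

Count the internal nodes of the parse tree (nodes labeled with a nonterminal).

[Seq [Item lit] ; [Seq [Item lit] ; [Seq [Item lit] ; [Seq [Item c]]]]]

8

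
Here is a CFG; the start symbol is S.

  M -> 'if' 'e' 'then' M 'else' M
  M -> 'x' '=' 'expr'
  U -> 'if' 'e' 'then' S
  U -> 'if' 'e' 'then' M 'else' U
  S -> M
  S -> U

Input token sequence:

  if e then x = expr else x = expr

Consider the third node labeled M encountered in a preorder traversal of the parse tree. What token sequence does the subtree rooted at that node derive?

[S [M if e then [M x = expr] else [M x = expr]]]

x = expr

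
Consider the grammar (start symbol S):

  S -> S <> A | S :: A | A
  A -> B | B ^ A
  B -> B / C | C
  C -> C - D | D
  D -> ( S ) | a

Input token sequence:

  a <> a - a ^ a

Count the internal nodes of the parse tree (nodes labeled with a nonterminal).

16

[S [S [A [B [C [D a]]]]] <> [A [B [C [C [D a]] - [D a]]] ^ [A [B [C [D a]]]]]]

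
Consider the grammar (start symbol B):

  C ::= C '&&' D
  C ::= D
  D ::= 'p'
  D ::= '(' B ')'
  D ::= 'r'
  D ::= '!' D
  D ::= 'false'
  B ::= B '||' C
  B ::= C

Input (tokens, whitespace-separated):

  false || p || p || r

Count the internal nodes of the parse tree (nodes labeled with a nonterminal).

[B [B [B [B [C [D false]]] || [C [D p]]] || [C [D p]]] || [C [D r]]]

12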